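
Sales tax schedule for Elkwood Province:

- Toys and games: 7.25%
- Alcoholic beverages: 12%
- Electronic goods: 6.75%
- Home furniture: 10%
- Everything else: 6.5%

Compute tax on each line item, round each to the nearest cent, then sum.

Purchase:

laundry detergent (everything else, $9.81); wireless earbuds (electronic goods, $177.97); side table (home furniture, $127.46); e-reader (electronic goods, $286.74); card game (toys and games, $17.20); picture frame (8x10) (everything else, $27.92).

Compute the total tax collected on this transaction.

Laundry detergent $9.81: everything else → 6.5% → $0.64
Wireless earbuds $177.97: electronic goods → 6.75% → $12.01
Side table $127.46: home furniture → 10% → $12.75
E-reader $286.74: electronic goods → 6.75% → $19.35
Card game $17.20: toys and games → 7.25% → $1.25
Picture frame (8x10) $27.92: everything else → 6.5% → $1.81
Total tax = $0.64 + $12.01 + $12.75 + $19.35 + $1.25 + $1.81 = $47.81

$47.81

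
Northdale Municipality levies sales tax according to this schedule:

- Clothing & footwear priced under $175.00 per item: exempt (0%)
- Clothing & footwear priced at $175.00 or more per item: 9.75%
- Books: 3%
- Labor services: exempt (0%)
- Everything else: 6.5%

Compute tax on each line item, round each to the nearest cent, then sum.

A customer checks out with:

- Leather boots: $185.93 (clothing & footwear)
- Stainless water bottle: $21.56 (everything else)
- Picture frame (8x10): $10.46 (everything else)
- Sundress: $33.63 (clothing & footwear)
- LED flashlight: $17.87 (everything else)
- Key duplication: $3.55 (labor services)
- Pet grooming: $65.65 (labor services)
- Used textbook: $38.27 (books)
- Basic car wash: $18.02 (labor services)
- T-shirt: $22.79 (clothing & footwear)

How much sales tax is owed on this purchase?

Leather boots $185.93: clothing & footwear, $175.00 or more → 9.75% → $18.13
Stainless water bottle $21.56: everything else → 6.5% → $1.40
Picture frame (8x10) $10.46: everything else → 6.5% → $0.68
Sundress $33.63: clothing & footwear, under $175.00 → 0% → $0.00
LED flashlight $17.87: everything else → 6.5% → $1.16
Key duplication $3.55: labor services → 0% → $0.00
Pet grooming $65.65: labor services → 0% → $0.00
Used textbook $38.27: books → 3% → $1.15
Basic car wash $18.02: labor services → 0% → $0.00
T-shirt $22.79: clothing & footwear, under $175.00 → 0% → $0.00
Total tax = $18.13 + $1.40 + $0.68 + $1.16 + $1.15 = $22.52

$22.52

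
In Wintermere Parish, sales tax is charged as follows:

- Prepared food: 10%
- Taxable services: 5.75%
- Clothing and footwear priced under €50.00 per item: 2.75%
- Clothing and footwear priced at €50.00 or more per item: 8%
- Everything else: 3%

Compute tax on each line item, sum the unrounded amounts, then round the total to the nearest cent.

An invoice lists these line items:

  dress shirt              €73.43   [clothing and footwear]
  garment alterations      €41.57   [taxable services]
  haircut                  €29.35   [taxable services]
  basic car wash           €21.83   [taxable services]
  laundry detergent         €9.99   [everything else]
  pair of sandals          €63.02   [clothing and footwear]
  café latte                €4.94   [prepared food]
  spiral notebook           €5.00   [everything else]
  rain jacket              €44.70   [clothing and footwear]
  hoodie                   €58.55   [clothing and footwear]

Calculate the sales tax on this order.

€23.11

Dress shirt €73.43: clothing and footwear, €50.00 or more → 8% → €5.8744
Garment alterations €41.57: taxable services → 5.75% → €2.390275
Haircut €29.35: taxable services → 5.75% → €1.687625
Basic car wash €21.83: taxable services → 5.75% → €1.255225
Laundry detergent €9.99: everything else → 3% → €0.2997
Pair of sandals €63.02: clothing and footwear, €50.00 or more → 8% → €5.0416
Café latte €4.94: prepared food → 10% → €0.494
Spiral notebook €5.00: everything else → 3% → €0.15
Rain jacket €44.70: clothing and footwear, under €50.00 → 2.75% → €1.22925
Hoodie €58.55: clothing and footwear, €50.00 or more → 8% → €4.684
Unrounded tax sum = €23.106075 → €23.11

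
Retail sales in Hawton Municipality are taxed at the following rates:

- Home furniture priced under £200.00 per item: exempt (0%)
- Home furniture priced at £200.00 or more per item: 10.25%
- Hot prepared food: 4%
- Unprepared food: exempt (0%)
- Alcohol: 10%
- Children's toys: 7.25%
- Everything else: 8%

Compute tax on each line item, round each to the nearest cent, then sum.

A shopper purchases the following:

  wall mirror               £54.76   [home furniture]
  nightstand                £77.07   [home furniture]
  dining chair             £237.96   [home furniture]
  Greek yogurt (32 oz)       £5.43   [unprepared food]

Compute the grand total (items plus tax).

£399.61

Wall mirror £54.76: home furniture, under £200.00 → 0% → £0.00
Nightstand £77.07: home furniture, under £200.00 → 0% → £0.00
Dining chair £237.96: home furniture, £200.00 or more → 10.25% → £24.39
Greek yogurt (32 oz) £5.43: unprepared food → 0% → £0.00
Subtotal = £375.22; tax = £24.39; total due = £399.61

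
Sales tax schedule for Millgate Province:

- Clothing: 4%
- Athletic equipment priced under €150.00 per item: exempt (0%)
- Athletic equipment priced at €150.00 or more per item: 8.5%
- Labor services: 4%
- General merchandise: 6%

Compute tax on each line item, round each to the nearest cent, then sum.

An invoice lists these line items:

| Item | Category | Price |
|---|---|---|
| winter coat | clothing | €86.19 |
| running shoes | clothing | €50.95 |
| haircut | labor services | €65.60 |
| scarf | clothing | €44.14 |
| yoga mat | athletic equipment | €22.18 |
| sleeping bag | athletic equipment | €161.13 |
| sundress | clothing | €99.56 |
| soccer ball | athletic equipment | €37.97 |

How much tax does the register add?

Winter coat €86.19: clothing → 4% → €3.45
Running shoes €50.95: clothing → 4% → €2.04
Haircut €65.60: labor services → 4% → €2.62
Scarf €44.14: clothing → 4% → €1.77
Yoga mat €22.18: athletic equipment, under €150.00 → 0% → €0.00
Sleeping bag €161.13: athletic equipment, €150.00 or more → 8.5% → €13.70
Sundress €99.56: clothing → 4% → €3.98
Soccer ball €37.97: athletic equipment, under €150.00 → 0% → €0.00
Total tax = €3.45 + €2.04 + €2.62 + €1.77 + €13.70 + €3.98 = €27.56

€27.56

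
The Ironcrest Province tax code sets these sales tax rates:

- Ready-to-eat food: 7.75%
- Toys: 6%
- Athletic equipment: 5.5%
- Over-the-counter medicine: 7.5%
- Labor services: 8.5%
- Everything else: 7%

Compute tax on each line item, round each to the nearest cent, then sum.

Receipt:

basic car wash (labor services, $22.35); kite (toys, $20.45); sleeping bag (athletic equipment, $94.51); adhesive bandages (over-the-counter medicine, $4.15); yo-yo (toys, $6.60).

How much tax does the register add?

$9.04

Basic car wash $22.35: labor services → 8.5% → $1.90
Kite $20.45: toys → 6% → $1.23
Sleeping bag $94.51: athletic equipment → 5.5% → $5.20
Adhesive bandages $4.15: over-the-counter medicine → 7.5% → $0.31
Yo-yo $6.60: toys → 6% → $0.40
Total tax = $1.90 + $1.23 + $5.20 + $0.31 + $0.40 = $9.04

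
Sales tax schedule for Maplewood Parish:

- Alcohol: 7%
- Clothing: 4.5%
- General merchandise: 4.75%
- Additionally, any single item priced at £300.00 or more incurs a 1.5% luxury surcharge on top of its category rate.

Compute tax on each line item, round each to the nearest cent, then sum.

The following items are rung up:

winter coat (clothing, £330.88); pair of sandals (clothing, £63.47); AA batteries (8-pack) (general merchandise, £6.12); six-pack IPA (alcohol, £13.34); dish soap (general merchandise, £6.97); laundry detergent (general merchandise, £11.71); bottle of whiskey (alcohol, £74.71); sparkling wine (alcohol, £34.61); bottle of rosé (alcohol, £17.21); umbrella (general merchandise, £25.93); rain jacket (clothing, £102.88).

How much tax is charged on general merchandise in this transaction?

AA batteries (8-pack) £6.12: general merchandise → 4.75% → £0.29
Dish soap £6.97: general merchandise → 4.75% → £0.33
Laundry detergent £11.71: general merchandise → 4.75% → £0.56
Umbrella £25.93: general merchandise → 4.75% → £1.23
Tax on general merchandise = £0.29 + £0.33 + £0.56 + £1.23 = £2.41

£2.41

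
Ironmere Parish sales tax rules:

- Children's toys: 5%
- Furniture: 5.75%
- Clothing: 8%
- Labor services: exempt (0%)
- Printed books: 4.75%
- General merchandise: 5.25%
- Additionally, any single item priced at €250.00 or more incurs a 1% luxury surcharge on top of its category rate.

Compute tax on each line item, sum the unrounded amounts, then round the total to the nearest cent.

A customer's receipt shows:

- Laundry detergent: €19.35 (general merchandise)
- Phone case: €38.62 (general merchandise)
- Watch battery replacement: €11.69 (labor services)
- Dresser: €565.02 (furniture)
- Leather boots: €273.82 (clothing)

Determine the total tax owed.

€65.83

Laundry detergent €19.35: general merchandise → 5.25% → €1.015875
Phone case €38.62: general merchandise → 5.25% → €2.02755
Watch battery replacement €11.69: labor services → 0% → €0.00
Dresser €565.02: furniture → 5.75% + 1% surcharge = 6.75% → €38.13885
Leather boots €273.82: clothing → 8% + 1% surcharge = 9% → €24.6438
Unrounded tax sum = €65.826075 → €65.83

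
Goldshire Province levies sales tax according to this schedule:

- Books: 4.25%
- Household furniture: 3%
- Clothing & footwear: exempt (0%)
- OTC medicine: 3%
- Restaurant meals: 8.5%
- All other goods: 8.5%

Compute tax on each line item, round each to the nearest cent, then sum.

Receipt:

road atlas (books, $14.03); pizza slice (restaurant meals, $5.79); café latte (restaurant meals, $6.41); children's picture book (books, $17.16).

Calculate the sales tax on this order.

Road atlas $14.03: books → 4.25% → $0.60
Pizza slice $5.79: restaurant meals → 8.5% → $0.49
Café latte $6.41: restaurant meals → 8.5% → $0.54
Children's picture book $17.16: books → 4.25% → $0.73
Total tax = $0.60 + $0.49 + $0.54 + $0.73 = $2.36

$2.36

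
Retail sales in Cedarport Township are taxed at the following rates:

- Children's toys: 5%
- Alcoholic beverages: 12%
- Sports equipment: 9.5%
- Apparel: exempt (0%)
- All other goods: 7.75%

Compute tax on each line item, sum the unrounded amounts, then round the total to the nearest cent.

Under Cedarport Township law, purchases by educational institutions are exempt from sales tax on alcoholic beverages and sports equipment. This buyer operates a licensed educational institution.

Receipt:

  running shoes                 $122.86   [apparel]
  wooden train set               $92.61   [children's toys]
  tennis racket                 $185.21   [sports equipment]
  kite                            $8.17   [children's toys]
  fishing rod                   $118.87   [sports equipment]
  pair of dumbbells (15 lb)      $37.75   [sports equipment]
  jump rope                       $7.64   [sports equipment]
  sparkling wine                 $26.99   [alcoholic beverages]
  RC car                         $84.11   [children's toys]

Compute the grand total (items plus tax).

Running shoes $122.86: apparel → 0% → $0.00
Wooden train set $92.61: children's toys → 5% → $4.6305
Tennis racket $185.21: sports equipment, buyer-exempt → 0% → $0.00
Kite $8.17: children's toys → 5% → $0.4085
Fishing rod $118.87: sports equipment, buyer-exempt → 0% → $0.00
Pair of dumbbells (15 lb) $37.75: sports equipment, buyer-exempt → 0% → $0.00
Jump rope $7.64: sports equipment, buyer-exempt → 0% → $0.00
Sparkling wine $26.99: alcoholic beverages, buyer-exempt → 0% → $0.00
RC car $84.11: children's toys → 5% → $4.2055
Subtotal = $684.21; unrounded tax = $9.2445 → $9.24; total due = $693.45

$693.45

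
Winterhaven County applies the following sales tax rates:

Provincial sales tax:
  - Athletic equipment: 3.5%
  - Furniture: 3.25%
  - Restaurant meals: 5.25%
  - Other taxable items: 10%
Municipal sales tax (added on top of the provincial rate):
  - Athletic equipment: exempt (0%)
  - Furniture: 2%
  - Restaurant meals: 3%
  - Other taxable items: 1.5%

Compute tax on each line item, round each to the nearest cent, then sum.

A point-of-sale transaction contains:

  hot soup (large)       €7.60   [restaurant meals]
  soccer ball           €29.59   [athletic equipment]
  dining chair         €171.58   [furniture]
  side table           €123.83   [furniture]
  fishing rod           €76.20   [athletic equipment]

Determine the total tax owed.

Hot soup (large) €7.60: restaurant meals → 5.25% + 3% municipal = 8.25% → €0.63
Soccer ball €29.59: athletic equipment → 3.5% + 0% municipal = 3.5% → €1.04
Dining chair €171.58: furniture → 3.25% + 2% municipal = 5.25% → €9.01
Side table €123.83: furniture → 3.25% + 2% municipal = 5.25% → €6.50
Fishing rod €76.20: athletic equipment → 3.5% + 0% municipal = 3.5% → €2.67
Total tax = €0.63 + €1.04 + €9.01 + €6.50 + €2.67 = €19.85

€19.85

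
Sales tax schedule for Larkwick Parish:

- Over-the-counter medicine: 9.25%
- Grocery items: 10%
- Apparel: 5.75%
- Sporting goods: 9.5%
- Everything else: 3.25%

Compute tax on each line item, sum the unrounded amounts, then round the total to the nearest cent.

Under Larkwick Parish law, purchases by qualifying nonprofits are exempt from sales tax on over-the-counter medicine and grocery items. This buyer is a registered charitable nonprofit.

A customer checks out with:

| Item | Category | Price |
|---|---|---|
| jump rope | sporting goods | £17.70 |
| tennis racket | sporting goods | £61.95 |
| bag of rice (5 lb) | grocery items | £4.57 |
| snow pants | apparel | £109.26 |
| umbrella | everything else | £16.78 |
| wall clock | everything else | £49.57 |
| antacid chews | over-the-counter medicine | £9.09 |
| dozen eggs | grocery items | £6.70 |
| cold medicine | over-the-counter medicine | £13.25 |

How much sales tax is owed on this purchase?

£16.01

Jump rope £17.70: sporting goods → 9.5% → £1.6815
Tennis racket £61.95: sporting goods → 9.5% → £5.88525
Bag of rice (5 lb) £4.57: grocery items, buyer-exempt → 0% → £0.00
Snow pants £109.26: apparel → 5.75% → £6.28245
Umbrella £16.78: everything else → 3.25% → £0.54535
Wall clock £49.57: everything else → 3.25% → £1.611025
Antacid chews £9.09: over-the-counter medicine, buyer-exempt → 0% → £0.00
Dozen eggs £6.70: grocery items, buyer-exempt → 0% → £0.00
Cold medicine £13.25: over-the-counter medicine, buyer-exempt → 0% → £0.00
Unrounded tax sum = £16.005575 → £16.01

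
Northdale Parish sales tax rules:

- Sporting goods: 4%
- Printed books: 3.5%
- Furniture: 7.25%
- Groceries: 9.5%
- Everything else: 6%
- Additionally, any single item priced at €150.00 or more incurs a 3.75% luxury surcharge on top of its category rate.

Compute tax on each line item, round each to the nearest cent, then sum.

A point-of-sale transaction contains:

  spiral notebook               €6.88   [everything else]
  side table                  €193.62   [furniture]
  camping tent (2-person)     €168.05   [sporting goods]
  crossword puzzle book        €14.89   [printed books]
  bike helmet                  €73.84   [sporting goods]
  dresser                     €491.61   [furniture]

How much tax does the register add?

Spiral notebook €6.88: everything else → 6% → €0.41
Side table €193.62: furniture → 7.25% + 3.75% surcharge = 11% → €21.30
Camping tent (2-person) €168.05: sporting goods → 4% + 3.75% surcharge = 7.75% → €13.02
Crossword puzzle book €14.89: printed books → 3.5% → €0.52
Bike helmet €73.84: sporting goods → 4% → €2.95
Dresser €491.61: furniture → 7.25% + 3.75% surcharge = 11% → €54.08
Total tax = €0.41 + €21.30 + €13.02 + €0.52 + €2.95 + €54.08 = €92.28

€92.28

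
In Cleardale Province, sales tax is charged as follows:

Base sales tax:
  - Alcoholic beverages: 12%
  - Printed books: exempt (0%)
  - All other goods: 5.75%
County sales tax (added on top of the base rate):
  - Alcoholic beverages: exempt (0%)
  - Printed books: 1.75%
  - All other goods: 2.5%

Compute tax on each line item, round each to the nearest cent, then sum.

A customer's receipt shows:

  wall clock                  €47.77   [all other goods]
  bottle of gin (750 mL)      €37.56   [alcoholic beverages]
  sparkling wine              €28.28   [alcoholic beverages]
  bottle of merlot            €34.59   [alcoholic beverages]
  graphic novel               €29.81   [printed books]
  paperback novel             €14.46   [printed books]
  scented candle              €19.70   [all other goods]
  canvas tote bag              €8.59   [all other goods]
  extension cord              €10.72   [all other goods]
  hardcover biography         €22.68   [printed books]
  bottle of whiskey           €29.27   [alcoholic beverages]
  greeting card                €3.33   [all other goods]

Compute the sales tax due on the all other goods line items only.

Wall clock €47.77: all other goods → 5.75% + 2.5% county = 8.25% → €3.94
Scented candle €19.70: all other goods → 5.75% + 2.5% county = 8.25% → €1.63
Canvas tote bag €8.59: all other goods → 5.75% + 2.5% county = 8.25% → €0.71
Extension cord €10.72: all other goods → 5.75% + 2.5% county = 8.25% → €0.88
Greeting card €3.33: all other goods → 5.75% + 2.5% county = 8.25% → €0.27
Tax on all other goods = €3.94 + €1.63 + €0.71 + €0.88 + €0.27 = €7.43

€7.43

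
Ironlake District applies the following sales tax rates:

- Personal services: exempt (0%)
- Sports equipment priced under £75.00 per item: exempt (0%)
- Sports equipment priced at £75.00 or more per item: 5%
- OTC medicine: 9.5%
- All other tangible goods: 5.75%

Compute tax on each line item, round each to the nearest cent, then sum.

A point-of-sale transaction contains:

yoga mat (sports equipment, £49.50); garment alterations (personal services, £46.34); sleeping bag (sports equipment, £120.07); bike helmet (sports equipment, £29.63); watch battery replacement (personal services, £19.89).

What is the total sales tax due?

£6.00

Yoga mat £49.50: sports equipment, under £75.00 → 0% → £0.00
Garment alterations £46.34: personal services → 0% → £0.00
Sleeping bag £120.07: sports equipment, £75.00 or more → 5% → £6.00
Bike helmet £29.63: sports equipment, under £75.00 → 0% → £0.00
Watch battery replacement £19.89: personal services → 0% → £0.00
Total tax = £6.00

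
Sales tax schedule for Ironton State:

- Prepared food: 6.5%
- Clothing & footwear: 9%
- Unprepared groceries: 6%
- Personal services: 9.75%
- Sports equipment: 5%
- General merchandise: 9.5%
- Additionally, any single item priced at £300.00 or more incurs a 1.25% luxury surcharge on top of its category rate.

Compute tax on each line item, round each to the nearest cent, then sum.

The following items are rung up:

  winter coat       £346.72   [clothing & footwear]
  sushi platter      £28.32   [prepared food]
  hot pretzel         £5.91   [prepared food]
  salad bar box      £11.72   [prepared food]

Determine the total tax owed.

£38.52

Winter coat £346.72: clothing & footwear → 9% + 1.25% surcharge = 10.25% → £35.54
Sushi platter £28.32: prepared food → 6.5% → £1.84
Hot pretzel £5.91: prepared food → 6.5% → £0.38
Salad bar box £11.72: prepared food → 6.5% → £0.76
Total tax = £35.54 + £1.84 + £0.38 + £0.76 = £38.52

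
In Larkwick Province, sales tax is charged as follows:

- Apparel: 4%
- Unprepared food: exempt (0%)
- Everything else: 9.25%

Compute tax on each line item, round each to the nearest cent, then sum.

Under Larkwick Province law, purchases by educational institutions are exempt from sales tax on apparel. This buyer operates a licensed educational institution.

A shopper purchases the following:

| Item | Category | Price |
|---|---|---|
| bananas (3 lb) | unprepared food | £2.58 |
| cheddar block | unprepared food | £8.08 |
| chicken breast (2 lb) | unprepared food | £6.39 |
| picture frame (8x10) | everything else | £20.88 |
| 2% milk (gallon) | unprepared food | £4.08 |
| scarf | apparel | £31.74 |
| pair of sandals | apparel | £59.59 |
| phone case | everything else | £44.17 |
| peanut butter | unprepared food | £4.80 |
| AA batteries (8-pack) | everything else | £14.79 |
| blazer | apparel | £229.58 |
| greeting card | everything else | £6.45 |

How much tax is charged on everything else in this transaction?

Picture frame (8x10) £20.88: everything else → 9.25% → £1.93
Phone case £44.17: everything else → 9.25% → £4.09
AA batteries (8-pack) £14.79: everything else → 9.25% → £1.37
Greeting card £6.45: everything else → 9.25% → £0.60
Tax on everything else = £1.93 + £4.09 + £1.37 + £0.60 = £7.99

£7.99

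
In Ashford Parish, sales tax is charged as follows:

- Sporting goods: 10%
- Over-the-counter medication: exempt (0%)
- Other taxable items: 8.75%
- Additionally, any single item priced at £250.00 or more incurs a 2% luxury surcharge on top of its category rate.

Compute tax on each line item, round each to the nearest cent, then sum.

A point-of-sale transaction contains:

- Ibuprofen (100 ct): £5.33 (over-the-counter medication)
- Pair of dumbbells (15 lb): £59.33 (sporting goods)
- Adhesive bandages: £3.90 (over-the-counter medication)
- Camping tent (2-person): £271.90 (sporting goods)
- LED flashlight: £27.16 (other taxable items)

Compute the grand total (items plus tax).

Ibuprofen (100 ct) £5.33: over-the-counter medication → 0% → £0.00
Pair of dumbbells (15 lb) £59.33: sporting goods → 10% → £5.93
Adhesive bandages £3.90: over-the-counter medication → 0% → £0.00
Camping tent (2-person) £271.90: sporting goods → 10% + 2% surcharge = 12% → £32.63
LED flashlight £27.16: other taxable items → 8.75% → £2.38
Subtotal = £367.62; tax = £40.94; total due = £408.56

£408.56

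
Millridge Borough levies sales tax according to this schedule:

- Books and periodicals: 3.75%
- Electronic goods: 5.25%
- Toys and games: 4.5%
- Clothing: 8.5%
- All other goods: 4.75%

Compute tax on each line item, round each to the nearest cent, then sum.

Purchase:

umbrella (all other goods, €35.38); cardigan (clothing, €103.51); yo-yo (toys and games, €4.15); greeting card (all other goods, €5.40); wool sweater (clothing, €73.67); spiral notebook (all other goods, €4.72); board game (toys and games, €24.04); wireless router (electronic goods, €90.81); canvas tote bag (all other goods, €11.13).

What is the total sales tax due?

Umbrella €35.38: all other goods → 4.75% → €1.68
Cardigan €103.51: clothing → 8.5% → €8.80
Yo-yo €4.15: toys and games → 4.5% → €0.19
Greeting card €5.40: all other goods → 4.75% → €0.26
Wool sweater €73.67: clothing → 8.5% → €6.26
Spiral notebook €4.72: all other goods → 4.75% → €0.22
Board game €24.04: toys and games → 4.5% → €1.08
Wireless router €90.81: electronic goods → 5.25% → €4.77
Canvas tote bag €11.13: all other goods → 4.75% → €0.53
Total tax = €1.68 + €8.80 + €0.19 + €0.26 + €6.26 + €0.22 + €1.08 + €4.77 + €0.53 = €23.79

€23.79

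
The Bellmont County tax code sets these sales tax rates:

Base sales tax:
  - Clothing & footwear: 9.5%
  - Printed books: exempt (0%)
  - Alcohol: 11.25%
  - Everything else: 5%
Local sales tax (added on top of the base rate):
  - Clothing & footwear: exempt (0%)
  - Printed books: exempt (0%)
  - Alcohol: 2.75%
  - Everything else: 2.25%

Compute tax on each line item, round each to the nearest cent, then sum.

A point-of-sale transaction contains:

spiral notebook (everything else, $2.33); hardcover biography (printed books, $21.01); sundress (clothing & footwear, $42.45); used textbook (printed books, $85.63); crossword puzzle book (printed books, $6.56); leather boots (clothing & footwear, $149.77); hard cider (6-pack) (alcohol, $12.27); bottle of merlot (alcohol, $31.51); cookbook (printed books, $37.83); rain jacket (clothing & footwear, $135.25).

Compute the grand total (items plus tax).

Spiral notebook $2.33: everything else → 5% + 2.25% local = 7.25% → $0.17
Hardcover biography $21.01: printed books → 0% + 0% local = 0% → $0.00
Sundress $42.45: clothing & footwear → 9.5% + 0% local = 9.5% → $4.03
Used textbook $85.63: printed books → 0% + 0% local = 0% → $0.00
Crossword puzzle book $6.56: printed books → 0% + 0% local = 0% → $0.00
Leather boots $149.77: clothing & footwear → 9.5% + 0% local = 9.5% → $14.23
Hard cider (6-pack) $12.27: alcohol → 11.25% + 2.75% local = 14% → $1.72
Bottle of merlot $31.51: alcohol → 11.25% + 2.75% local = 14% → $4.41
Cookbook $37.83: printed books → 0% + 0% local = 0% → $0.00
Rain jacket $135.25: clothing & footwear → 9.5% + 0% local = 9.5% → $12.85
Subtotal = $524.61; tax = $37.41; total due = $562.02

$562.02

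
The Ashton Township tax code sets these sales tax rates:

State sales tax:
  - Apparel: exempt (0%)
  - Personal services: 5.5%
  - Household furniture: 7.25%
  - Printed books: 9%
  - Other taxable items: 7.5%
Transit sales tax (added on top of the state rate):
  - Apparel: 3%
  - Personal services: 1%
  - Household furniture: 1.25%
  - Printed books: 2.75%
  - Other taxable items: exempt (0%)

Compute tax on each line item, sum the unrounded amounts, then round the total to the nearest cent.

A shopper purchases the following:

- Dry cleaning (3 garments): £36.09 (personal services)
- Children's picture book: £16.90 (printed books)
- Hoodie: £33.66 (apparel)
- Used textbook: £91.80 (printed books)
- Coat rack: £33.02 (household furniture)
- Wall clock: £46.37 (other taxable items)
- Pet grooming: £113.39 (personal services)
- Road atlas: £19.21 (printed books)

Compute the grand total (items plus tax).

Dry cleaning (3 garments) £36.09: personal services → 5.5% + 1% transit = 6.5% → £2.34585
Children's picture book £16.90: printed books → 9% + 2.75% transit = 11.75% → £1.98575
Hoodie £33.66: apparel → 0% + 3% transit = 3% → £1.0098
Used textbook £91.80: printed books → 9% + 2.75% transit = 11.75% → £10.7865
Coat rack £33.02: household furniture → 7.25% + 1.25% transit = 8.5% → £2.8067
Wall clock £46.37: other taxable items → 7.5% + 0% transit = 7.5% → £3.47775
Pet grooming £113.39: personal services → 5.5% + 1% transit = 6.5% → £7.37035
Road atlas £19.21: printed books → 9% + 2.75% transit = 11.75% → £2.257175
Subtotal = £390.44; unrounded tax = £32.039875 → £32.04; total due = £422.48

£422.48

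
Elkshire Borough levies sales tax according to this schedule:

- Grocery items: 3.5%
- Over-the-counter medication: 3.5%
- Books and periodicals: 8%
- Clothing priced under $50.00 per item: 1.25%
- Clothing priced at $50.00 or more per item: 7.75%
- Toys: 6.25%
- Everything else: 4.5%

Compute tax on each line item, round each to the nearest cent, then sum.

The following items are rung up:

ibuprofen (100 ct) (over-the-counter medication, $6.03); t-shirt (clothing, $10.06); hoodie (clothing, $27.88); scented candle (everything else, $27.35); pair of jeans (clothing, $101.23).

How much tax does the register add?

Ibuprofen (100 ct) $6.03: over-the-counter medication → 3.5% → $0.21
T-shirt $10.06: clothing, under $50.00 → 1.25% → $0.13
Hoodie $27.88: clothing, under $50.00 → 1.25% → $0.35
Scented candle $27.35: everything else → 4.5% → $1.23
Pair of jeans $101.23: clothing, $50.00 or more → 7.75% → $7.85
Total tax = $0.21 + $0.13 + $0.35 + $1.23 + $7.85 = $9.77

$9.77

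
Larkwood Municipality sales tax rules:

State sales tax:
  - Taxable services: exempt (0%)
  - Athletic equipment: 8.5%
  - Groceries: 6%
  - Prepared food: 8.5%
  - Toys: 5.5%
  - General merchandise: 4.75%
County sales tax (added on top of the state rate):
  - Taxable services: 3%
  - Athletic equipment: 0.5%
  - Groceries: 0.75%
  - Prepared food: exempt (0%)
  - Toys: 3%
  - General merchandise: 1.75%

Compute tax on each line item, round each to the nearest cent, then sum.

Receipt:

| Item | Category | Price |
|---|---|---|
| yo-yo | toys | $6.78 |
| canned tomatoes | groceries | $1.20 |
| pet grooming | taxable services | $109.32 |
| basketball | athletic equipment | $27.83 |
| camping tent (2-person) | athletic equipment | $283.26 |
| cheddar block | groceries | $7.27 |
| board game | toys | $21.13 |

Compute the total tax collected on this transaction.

$34.22

Yo-yo $6.78: toys → 5.5% + 3% county = 8.5% → $0.58
Canned tomatoes $1.20: groceries → 6% + 0.75% county = 6.75% → $0.08
Pet grooming $109.32: taxable services → 0% + 3% county = 3% → $3.28
Basketball $27.83: athletic equipment → 8.5% + 0.5% county = 9% → $2.50
Camping tent (2-person) $283.26: athletic equipment → 8.5% + 0.5% county = 9% → $25.49
Cheddar block $7.27: groceries → 6% + 0.75% county = 6.75% → $0.49
Board game $21.13: toys → 5.5% + 3% county = 8.5% → $1.80
Total tax = $0.58 + $0.08 + $3.28 + $2.50 + $25.49 + $0.49 + $1.80 = $34.22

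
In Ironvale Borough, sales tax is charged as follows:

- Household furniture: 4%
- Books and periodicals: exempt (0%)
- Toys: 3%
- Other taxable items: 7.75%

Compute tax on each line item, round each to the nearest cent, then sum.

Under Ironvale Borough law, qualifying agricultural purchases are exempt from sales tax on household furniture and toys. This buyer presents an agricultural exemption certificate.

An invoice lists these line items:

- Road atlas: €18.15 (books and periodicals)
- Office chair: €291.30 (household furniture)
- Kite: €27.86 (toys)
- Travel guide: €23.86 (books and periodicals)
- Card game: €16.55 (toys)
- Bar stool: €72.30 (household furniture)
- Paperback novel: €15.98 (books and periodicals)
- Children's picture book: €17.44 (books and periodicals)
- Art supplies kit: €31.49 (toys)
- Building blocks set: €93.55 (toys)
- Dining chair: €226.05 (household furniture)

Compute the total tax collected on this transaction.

Road atlas €18.15: books and periodicals → 0% → €0.00
Office chair €291.30: household furniture, buyer-exempt → 0% → €0.00
Kite €27.86: toys, buyer-exempt → 0% → €0.00
Travel guide €23.86: books and periodicals → 0% → €0.00
Card game €16.55: toys, buyer-exempt → 0% → €0.00
Bar stool €72.30: household furniture, buyer-exempt → 0% → €0.00
Paperback novel €15.98: books and periodicals → 0% → €0.00
Children's picture book €17.44: books and periodicals → 0% → €0.00
Art supplies kit €31.49: toys, buyer-exempt → 0% → €0.00
Building blocks set €93.55: toys, buyer-exempt → 0% → €0.00
Dining chair €226.05: household furniture, buyer-exempt → 0% → €0.00
Total tax = €0.00

€0.00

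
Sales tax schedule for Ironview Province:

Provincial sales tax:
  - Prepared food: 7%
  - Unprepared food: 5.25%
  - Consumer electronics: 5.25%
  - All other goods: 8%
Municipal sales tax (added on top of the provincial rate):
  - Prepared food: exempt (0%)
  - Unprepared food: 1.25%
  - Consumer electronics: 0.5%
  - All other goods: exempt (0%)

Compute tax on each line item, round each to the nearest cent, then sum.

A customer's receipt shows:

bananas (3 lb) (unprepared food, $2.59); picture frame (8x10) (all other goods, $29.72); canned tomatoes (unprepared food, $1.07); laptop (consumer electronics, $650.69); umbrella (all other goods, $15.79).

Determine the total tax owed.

$41.29

Bananas (3 lb) $2.59: unprepared food → 5.25% + 1.25% municipal = 6.5% → $0.17
Picture frame (8x10) $29.72: all other goods → 8% + 0% municipal = 8% → $2.38
Canned tomatoes $1.07: unprepared food → 5.25% + 1.25% municipal = 6.5% → $0.07
Laptop $650.69: consumer electronics → 5.25% + 0.5% municipal = 5.75% → $37.41
Umbrella $15.79: all other goods → 8% + 0% municipal = 8% → $1.26
Total tax = $0.17 + $2.38 + $0.07 + $37.41 + $1.26 = $41.29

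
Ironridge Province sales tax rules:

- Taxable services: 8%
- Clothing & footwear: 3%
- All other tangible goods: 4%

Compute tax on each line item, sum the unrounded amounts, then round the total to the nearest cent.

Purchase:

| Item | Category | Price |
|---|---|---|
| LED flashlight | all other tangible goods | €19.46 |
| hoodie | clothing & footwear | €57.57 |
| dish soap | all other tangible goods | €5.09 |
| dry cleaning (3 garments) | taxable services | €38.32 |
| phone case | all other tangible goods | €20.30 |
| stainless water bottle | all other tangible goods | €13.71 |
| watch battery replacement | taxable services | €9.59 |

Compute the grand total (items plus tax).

€171.94

LED flashlight €19.46: all other tangible goods → 4% → €0.7784
Hoodie €57.57: clothing & footwear → 3% → €1.7271
Dish soap €5.09: all other tangible goods → 4% → €0.2036
Dry cleaning (3 garments) €38.32: taxable services → 8% → €3.0656
Phone case €20.30: all other tangible goods → 4% → €0.812
Stainless water bottle €13.71: all other tangible goods → 4% → €0.5484
Watch battery replacement €9.59: taxable services → 8% → €0.7672
Subtotal = €164.04; unrounded tax = €7.9023 → €7.90; total due = €171.94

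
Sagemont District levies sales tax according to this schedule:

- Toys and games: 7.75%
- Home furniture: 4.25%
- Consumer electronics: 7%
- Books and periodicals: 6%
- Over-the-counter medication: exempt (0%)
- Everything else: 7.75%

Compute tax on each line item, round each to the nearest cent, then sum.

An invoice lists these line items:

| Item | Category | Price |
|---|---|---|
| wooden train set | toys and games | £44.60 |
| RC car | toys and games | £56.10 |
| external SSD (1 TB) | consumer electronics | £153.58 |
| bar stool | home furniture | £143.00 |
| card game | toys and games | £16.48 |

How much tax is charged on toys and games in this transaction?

Wooden train set £44.60: toys and games → 7.75% → £3.46
RC car £56.10: toys and games → 7.75% → £4.35
Card game £16.48: toys and games → 7.75% → £1.28
Tax on toys and games = £3.46 + £4.35 + £1.28 = £9.09

£9.09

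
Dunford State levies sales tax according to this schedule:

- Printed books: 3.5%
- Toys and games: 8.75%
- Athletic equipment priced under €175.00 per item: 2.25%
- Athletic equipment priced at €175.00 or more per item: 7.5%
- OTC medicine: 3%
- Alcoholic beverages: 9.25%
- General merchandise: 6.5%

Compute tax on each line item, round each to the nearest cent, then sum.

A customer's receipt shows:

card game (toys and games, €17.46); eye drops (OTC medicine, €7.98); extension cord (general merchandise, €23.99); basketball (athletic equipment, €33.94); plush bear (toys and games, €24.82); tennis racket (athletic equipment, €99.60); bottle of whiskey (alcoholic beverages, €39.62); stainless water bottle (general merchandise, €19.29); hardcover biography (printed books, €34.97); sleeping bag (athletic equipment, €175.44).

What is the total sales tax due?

€27.79

Card game €17.46: toys and games → 8.75% → €1.53
Eye drops €7.98: OTC medicine → 3% → €0.24
Extension cord €23.99: general merchandise → 6.5% → €1.56
Basketball €33.94: athletic equipment, under €175.00 → 2.25% → €0.76
Plush bear €24.82: toys and games → 8.75% → €2.17
Tennis racket €99.60: athletic equipment, under €175.00 → 2.25% → €2.24
Bottle of whiskey €39.62: alcoholic beverages → 9.25% → €3.66
Stainless water bottle €19.29: general merchandise → 6.5% → €1.25
Hardcover biography €34.97: printed books → 3.5% → €1.22
Sleeping bag €175.44: athletic equipment, €175.00 or more → 7.5% → €13.16
Total tax = €1.53 + €0.24 + €1.56 + €0.76 + €2.17 + €2.24 + €3.66 + €1.25 + €1.22 + €13.16 = €27.79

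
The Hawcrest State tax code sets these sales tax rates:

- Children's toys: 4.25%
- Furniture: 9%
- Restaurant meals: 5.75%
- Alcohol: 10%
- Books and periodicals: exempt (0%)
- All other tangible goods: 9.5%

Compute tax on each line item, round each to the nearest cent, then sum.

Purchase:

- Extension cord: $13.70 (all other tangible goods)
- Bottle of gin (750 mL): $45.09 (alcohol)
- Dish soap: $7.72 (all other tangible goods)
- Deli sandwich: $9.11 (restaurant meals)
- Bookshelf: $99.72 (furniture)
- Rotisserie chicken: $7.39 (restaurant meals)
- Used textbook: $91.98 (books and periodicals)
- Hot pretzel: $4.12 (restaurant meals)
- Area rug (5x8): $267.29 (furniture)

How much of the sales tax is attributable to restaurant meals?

$1.18

Deli sandwich $9.11: restaurant meals → 5.75% → $0.52
Rotisserie chicken $7.39: restaurant meals → 5.75% → $0.42
Hot pretzel $4.12: restaurant meals → 5.75% → $0.24
Tax on restaurant meals = $0.52 + $0.42 + $0.24 = $1.18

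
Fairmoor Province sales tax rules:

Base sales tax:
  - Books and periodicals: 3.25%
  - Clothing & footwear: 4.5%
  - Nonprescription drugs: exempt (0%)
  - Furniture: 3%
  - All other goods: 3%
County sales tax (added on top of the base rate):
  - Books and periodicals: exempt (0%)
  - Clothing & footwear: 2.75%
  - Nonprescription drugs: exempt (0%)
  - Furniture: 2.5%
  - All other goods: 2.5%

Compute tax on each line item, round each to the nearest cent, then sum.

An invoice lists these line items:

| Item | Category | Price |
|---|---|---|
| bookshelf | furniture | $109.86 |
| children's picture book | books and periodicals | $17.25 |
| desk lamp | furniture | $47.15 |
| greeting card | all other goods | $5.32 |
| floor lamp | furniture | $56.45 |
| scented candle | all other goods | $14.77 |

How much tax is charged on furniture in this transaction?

$11.73

Bookshelf $109.86: furniture → 3% + 2.5% county = 5.5% → $6.04
Desk lamp $47.15: furniture → 3% + 2.5% county = 5.5% → $2.59
Floor lamp $56.45: furniture → 3% + 2.5% county = 5.5% → $3.10
Tax on furniture = $6.04 + $2.59 + $3.10 = $11.73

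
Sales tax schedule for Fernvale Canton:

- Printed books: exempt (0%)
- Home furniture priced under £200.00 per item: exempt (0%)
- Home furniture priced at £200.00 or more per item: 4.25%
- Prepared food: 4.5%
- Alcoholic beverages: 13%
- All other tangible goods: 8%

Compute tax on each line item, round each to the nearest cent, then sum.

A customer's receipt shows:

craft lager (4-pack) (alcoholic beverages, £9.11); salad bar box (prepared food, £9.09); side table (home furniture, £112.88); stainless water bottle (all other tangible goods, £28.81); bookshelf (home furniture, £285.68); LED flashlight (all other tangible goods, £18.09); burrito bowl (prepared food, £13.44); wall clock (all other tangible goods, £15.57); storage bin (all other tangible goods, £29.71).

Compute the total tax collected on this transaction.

Craft lager (4-pack) £9.11: alcoholic beverages → 13% → £1.18
Salad bar box £9.09: prepared food → 4.5% → £0.41
Side table £112.88: home furniture, under £200.00 → 0% → £0.00
Stainless water bottle £28.81: all other tangible goods → 8% → £2.30
Bookshelf £285.68: home furniture, £200.00 or more → 4.25% → £12.14
LED flashlight £18.09: all other tangible goods → 8% → £1.45
Burrito bowl £13.44: prepared food → 4.5% → £0.60
Wall clock £15.57: all other tangible goods → 8% → £1.25
Storage bin £29.71: all other tangible goods → 8% → £2.38
Total tax = £1.18 + £0.41 + £2.30 + £12.14 + £1.45 + £0.60 + £1.25 + £2.38 = £21.71

£21.71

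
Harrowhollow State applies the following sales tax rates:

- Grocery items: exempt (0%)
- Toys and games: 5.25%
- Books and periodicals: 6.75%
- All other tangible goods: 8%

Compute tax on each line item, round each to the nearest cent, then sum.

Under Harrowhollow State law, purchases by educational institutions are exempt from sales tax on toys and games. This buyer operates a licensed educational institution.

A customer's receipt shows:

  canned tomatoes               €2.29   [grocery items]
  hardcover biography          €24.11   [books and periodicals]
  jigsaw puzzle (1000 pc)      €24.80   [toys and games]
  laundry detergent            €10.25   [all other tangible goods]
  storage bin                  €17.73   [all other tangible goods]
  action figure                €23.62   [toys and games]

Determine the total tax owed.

€3.87

Canned tomatoes €2.29: grocery items → 0% → €0.00
Hardcover biography €24.11: books and periodicals → 6.75% → €1.63
Jigsaw puzzle (1000 pc) €24.80: toys and games, buyer-exempt → 0% → €0.00
Laundry detergent €10.25: all other tangible goods → 8% → €0.82
Storage bin €17.73: all other tangible goods → 8% → €1.42
Action figure €23.62: toys and games, buyer-exempt → 0% → €0.00
Total tax = €1.63 + €0.82 + €1.42 = €3.87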